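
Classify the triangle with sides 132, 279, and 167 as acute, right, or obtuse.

obtuse

Compare the square of the longest side to the sum of squares of the other two: 132² + 167² = 45313 < 77841 = 279².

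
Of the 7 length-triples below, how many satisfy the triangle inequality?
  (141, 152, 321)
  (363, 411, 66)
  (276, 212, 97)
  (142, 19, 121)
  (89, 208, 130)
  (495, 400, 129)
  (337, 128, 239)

5

(141,152,321): 141+152 ≤ 321 → not valid
(66,363,411): 66+363 > 411 → valid
(97,212,276): 97+212 > 276 → valid
(19,121,142): 19+121 ≤ 142 → not valid
(89,130,208): 89+130 > 208 → valid
(129,400,495): 129+400 > 495 → valid
(128,239,337): 128+239 > 337 → valid
5 of the 7 triples form a triangle.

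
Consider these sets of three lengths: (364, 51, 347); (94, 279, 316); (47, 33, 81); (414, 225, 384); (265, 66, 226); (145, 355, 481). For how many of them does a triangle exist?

(51,347,364): 51+347 > 364 → valid
(94,279,316): 94+279 > 316 → valid
(33,47,81): 33+47 ≤ 81 → not valid
(225,384,414): 225+384 > 414 → valid
(66,226,265): 66+226 > 265 → valid
(145,355,481): 145+355 > 481 → valid
5 of the 6 triples form a triangle.

5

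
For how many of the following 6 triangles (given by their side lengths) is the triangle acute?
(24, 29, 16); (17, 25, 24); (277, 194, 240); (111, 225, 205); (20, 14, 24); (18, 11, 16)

(24,29,16): 16²+24² = 832 < 841 = 29² → obtuse
(17,25,24): 17²+24² = 865 > 625 = 25² → acute
(277,194,240): 194²+240² = 95236 > 76729 = 277² → acute
(111,225,205): 111²+205² = 54346 > 50625 = 225² → acute
(20,14,24): 14²+20² = 596 > 576 = 24² → acute
(18,11,16): 11²+16² = 377 > 324 = 18² → acute
5 of the 6 are acute.

5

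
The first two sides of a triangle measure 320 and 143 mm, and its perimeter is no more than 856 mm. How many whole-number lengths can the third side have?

Triangle inequality: 177 < x < 463. Perimeter ≤ 856 gives x ≤ 856 − 320 − 143 = 393.
So 177 < x ≤ 393; integers 178 through 393: 216 values.

216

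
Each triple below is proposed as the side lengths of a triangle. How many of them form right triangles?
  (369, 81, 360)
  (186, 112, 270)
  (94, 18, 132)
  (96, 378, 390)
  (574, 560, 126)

(369,81,360): 81²+360² = 136161 = 369² → right
(186,112,270): 112²+186² = 47140 < 72900 = 270² → obtuse
(94,18,132): 18+94 ≤ 132, not a triangle
(96,378,390): 96²+378² = 152100 = 390² → right
(574,560,126): 126²+560² = 329476 = 574² → right
3 of the 5 are right.

3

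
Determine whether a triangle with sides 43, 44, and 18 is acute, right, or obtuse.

acute

Compare the square of the longest side to the sum of squares of the other two: 18² + 43² = 2173 > 1936 = 44².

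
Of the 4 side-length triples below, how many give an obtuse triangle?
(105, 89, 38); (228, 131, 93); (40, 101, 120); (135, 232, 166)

3

(105,89,38): 38²+89² = 9365 < 11025 = 105² → obtuse
(228,131,93): 93+131 ≤ 228, not a triangle
(40,101,120): 40²+101² = 11801 < 14400 = 120² → obtuse
(135,232,166): 135²+166² = 45781 < 53824 = 232² → obtuse
3 of the 4 are obtuse.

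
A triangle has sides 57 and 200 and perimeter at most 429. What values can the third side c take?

Triangle inequality alone gives 143 < c < 257.
The perimeter condition gives c ≤ 429 − 57 − 200 = 172.
Intersecting the two: 143 < c ≤ 172.

143 < c ≤ 172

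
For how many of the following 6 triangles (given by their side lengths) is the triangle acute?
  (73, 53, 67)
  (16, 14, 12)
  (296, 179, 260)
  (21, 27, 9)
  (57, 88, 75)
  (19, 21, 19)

(73,53,67): 53²+67² = 7298 > 5329 = 73² → acute
(16,14,12): 12²+14² = 340 > 256 = 16² → acute
(296,179,260): 179²+260² = 99641 > 87616 = 296² → acute
(21,27,9): 9²+21² = 522 < 729 = 27² → obtuse
(57,88,75): 57²+75² = 8874 > 7744 = 88² → acute
(19,21,19): 19²+19² = 722 > 441 = 21² → acute
5 of the 6 are acute.

5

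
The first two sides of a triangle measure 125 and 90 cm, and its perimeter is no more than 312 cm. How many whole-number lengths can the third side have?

62

Triangle inequality: 35 < x < 215. Perimeter ≤ 312 gives x ≤ 312 − 125 − 90 = 97.
So 35 < x ≤ 97; integers 36 through 97: 62 values.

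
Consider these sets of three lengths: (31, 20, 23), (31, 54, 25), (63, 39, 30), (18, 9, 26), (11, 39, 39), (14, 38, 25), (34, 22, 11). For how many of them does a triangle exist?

6

(20,23,31): 20+23 > 31 → valid
(25,31,54): 25+31 > 54 → valid
(30,39,63): 30+39 > 63 → valid
(9,18,26): 9+18 > 26 → valid
(11,39,39): 11+39 > 39 → valid
(14,25,38): 14+25 > 38 → valid
(11,22,34): 11+22 ≤ 34 → not valid
6 of the 7 triples form a triangle.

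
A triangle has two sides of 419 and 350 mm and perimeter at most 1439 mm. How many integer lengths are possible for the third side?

Triangle inequality: 69 < x < 769. Perimeter ≤ 1439 gives x ≤ 1439 − 419 − 350 = 670.
So 69 < x ≤ 670; integers 70 through 670: 601 values.

601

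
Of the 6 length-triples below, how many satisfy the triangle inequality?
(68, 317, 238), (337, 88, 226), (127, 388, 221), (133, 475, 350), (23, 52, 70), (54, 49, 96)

(68,238,317): 68+238 ≤ 317 → not valid
(88,226,337): 88+226 ≤ 337 → not valid
(127,221,388): 127+221 ≤ 388 → not valid
(133,350,475): 133+350 > 475 → valid
(23,52,70): 23+52 > 70 → valid
(49,54,96): 49+54 > 96 → valid
3 of the 6 triples form a triangle.

3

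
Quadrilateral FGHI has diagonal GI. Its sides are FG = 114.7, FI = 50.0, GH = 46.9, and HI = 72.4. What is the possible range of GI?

From triangle FGI: |114.7 − 50.0| < GI < 114.7 + 50.0, i.e. 64.7 < GI < 164.7.
From triangle HGI: 25.5 < GI < 119.3.
Both must hold, so GI lies in the intersection.

64.7 < GI < 119.3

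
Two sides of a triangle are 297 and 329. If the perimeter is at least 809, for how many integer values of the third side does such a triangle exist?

Triangle inequality: 32 < x < 626. Perimeter ≥ 809 gives x ≥ 809 − 297 − 329 = 183.
So 183 ≤ x < 626; integers 183 through 625: 443 values.

443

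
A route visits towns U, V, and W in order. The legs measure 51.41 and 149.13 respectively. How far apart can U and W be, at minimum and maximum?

97.72 ≤ UW ≤ 200.54

By the triangle inequality, |51.41 − 149.13| ≤ UW ≤ 51.41 + 149.13.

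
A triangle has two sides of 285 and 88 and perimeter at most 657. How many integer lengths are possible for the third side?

Triangle inequality: 197 < x < 373. Perimeter ≤ 657 gives x ≤ 657 − 285 − 88 = 284.
So 197 < x ≤ 284; integers 198 through 284: 87 values.

87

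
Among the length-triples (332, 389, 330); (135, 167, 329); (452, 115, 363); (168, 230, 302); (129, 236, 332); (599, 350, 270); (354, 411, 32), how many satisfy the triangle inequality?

5

(330,332,389): 330+332 > 389 → valid
(135,167,329): 135+167 ≤ 329 → not valid
(115,363,452): 115+363 > 452 → valid
(168,230,302): 168+230 > 302 → valid
(129,236,332): 129+236 > 332 → valid
(270,350,599): 270+350 > 599 → valid
(32,354,411): 32+354 ≤ 411 → not valid
5 of the 7 triples form a triangle.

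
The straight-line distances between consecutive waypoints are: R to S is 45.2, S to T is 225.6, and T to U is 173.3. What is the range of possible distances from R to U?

The maximum is all hops collinear in one direction: 45.2 + 225.6 + 173.3 = 444.1.
The longest hop is 225.6; the others sum to 218.5. Folding the others back against it leaves at least 225.6 − 218.5 = 7.1.

7.1 ≤ RU ≤ 444.1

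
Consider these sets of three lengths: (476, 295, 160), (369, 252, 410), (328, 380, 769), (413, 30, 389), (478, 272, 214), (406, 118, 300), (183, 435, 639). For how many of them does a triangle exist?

(160,295,476): 160+295 ≤ 476 → not valid
(252,369,410): 252+369 > 410 → valid
(328,380,769): 328+380 ≤ 769 → not valid
(30,389,413): 30+389 > 413 → valid
(214,272,478): 214+272 > 478 → valid
(118,300,406): 118+300 > 406 → valid
(183,435,639): 183+435 ≤ 639 → not valid
4 of the 7 triples form a triangle.

4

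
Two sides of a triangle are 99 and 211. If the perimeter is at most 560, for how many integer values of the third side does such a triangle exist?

Triangle inequality: 112 < x < 310. Perimeter ≤ 560 gives x ≤ 560 − 99 − 211 = 250.
So 112 < x ≤ 250; integers 113 through 250: 138 values.

138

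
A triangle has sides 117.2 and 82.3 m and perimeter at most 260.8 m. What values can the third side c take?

Triangle inequality alone gives 34.9 < c < 199.5.
The perimeter condition gives c ≤ 260.8 − 117.2 − 82.3 = 61.3.
Intersecting the two: 34.9 < c ≤ 61.3.

34.9 < c ≤ 61.3 m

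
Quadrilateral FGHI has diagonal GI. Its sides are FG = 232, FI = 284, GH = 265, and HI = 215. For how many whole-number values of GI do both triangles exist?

From triangle FGI: 52 < GI < 516.
From triangle HGI: 50 < GI < 480.
Intersection: 52 < GI < 480, so integers 53 through 479: 427 values.

427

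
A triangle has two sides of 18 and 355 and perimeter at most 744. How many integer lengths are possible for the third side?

Triangle inequality: 337 < x < 373. Perimeter ≤ 744 gives x ≤ 744 − 18 − 355 = 371.
So 337 < x ≤ 371; integers 338 through 371: 34 values.

34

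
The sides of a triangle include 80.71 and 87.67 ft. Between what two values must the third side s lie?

6.96 < s < 168.38 (ft)

By the triangle inequality, s must be less than 80.71 + 87.67 = 168.38 and greater than |80.71 − 87.67| = 6.96.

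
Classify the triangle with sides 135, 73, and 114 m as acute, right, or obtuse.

acute

Compare the square of the longest side to the sum of squares of the other two: 73² + 114² = 18325 > 18225 = 135².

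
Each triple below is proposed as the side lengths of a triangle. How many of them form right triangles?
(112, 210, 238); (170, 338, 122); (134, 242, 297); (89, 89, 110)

(112,210,238): 112²+210² = 56644 = 238² → right
(170,338,122): 122+170 ≤ 338, not a triangle
(134,242,297): 134²+242² = 76520 < 88209 = 297² → obtuse
(89,89,110): 89²+89² = 15842 > 12100 = 110² → acute
1 of the 4 is right.

1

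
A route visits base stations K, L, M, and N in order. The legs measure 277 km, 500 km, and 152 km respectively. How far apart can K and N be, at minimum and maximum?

71 ≤ KN ≤ 929 km

The maximum is all hops collinear in one direction: 277 + 500 + 152 = 929.
The longest hop is 500; the others sum to 429. Folding the others back against it leaves at least 500 − 429 = 71.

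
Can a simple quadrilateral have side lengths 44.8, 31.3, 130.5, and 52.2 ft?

For a quadrilateral, each side must be shorter than the sum of the others.
Here the longest side is 130.5, but the remaining 3 sides sum to only 128.3.

No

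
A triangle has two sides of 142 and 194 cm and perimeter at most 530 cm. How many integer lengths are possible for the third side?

Triangle inequality: 52 < x < 336. Perimeter ≤ 530 gives x ≤ 530 − 142 − 194 = 194.
So 52 < x ≤ 194; integers 53 through 194: 142 values.

142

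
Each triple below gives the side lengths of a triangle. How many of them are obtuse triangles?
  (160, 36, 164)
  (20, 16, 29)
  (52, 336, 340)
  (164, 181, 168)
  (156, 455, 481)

1

(160,36,164): 36²+160² = 26896 = 164² → right
(20,16,29): 16²+20² = 656 < 841 = 29² → obtuse
(52,336,340): 52²+336² = 115600 = 340² → right
(164,181,168): 164²+168² = 55120 > 32761 = 181² → acute
(156,455,481): 156²+455² = 231361 = 481² → right
1 of the 5 is obtuse.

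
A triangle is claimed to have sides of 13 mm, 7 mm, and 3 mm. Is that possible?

The longest side is 13, but the other two sum to only 10.
10 < 13, so the triangle inequality fails.

No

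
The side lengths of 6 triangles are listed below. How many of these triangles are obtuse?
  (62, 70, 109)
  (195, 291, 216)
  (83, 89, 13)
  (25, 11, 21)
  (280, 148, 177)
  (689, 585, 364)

4

(62,70,109): 62²+70² = 8744 < 11881 = 109² → obtuse
(195,291,216): 195²+216² = 84681 = 291² → right
(83,89,13): 13²+83² = 7058 < 7921 = 89² → obtuse
(25,11,21): 11²+21² = 562 < 625 = 25² → obtuse
(280,148,177): 148²+177² = 53233 < 78400 = 280² → obtuse
(689,585,364): 364²+585² = 474721 = 689² → right
4 of the 6 are obtuse.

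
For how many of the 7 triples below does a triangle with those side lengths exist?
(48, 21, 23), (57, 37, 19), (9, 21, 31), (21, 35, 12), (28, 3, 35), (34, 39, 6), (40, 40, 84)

(21,23,48): 21+23 ≤ 48 → not valid
(19,37,57): 19+37 ≤ 57 → not valid
(9,21,31): 9+21 ≤ 31 → not valid
(12,21,35): 12+21 ≤ 35 → not valid
(3,28,35): 3+28 ≤ 35 → not valid
(6,34,39): 6+34 > 39 → valid
(40,40,84): 40+40 ≤ 84 → not valid
1 of the 7 triples forms a triangle.

1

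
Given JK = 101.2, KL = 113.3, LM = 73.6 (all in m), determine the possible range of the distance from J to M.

0 ≤ JM ≤ 288.1 m

The maximum is all hops collinear in one direction: 101.2 + 113.3 + 73.6 = 288.1.
The longest hop is 113.3; the others sum to 174.8. Since 113.3 ≤ 174.8, the path can fold back on itself completely, so the minimum distance is 0.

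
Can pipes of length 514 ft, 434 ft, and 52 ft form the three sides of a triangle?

No

The longest side is 514, but the other two sum to only 486.
486 < 514, so the triangle inequality fails.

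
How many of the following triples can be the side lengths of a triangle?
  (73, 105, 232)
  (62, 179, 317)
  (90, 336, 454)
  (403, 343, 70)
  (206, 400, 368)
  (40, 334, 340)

(73,105,232): 73+105 ≤ 232 → not valid
(62,179,317): 62+179 ≤ 317 → not valid
(90,336,454): 90+336 ≤ 454 → not valid
(70,343,403): 70+343 > 403 → valid
(206,368,400): 206+368 > 400 → valid
(40,334,340): 40+334 > 340 → valid
3 of the 6 triples form a triangle.

3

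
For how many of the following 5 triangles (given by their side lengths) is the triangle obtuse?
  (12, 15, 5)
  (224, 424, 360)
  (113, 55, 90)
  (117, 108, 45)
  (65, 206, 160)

3

(12,15,5): 5²+12² = 169 < 225 = 15² → obtuse
(224,424,360): 224²+360² = 179776 = 424² → right
(113,55,90): 55²+90² = 11125 < 12769 = 113² → obtuse
(117,108,45): 45²+108² = 13689 = 117² → right
(65,206,160): 65²+160² = 29825 < 42436 = 206² → obtuse
3 of the 5 are obtuse.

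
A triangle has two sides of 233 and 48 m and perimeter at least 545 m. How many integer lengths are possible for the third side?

Triangle inequality: 185 < x < 281. Perimeter ≥ 545 gives x ≥ 545 − 233 − 48 = 264.
So 264 ≤ x < 281; integers 264 through 280: 17 values.

17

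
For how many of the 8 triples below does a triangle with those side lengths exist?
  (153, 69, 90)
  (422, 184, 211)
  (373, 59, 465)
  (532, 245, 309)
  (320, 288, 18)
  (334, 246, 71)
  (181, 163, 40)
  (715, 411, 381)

4

(69,90,153): 69+90 > 153 → valid
(184,211,422): 184+211 ≤ 422 → not valid
(59,373,465): 59+373 ≤ 465 → not valid
(245,309,532): 245+309 > 532 → valid
(18,288,320): 18+288 ≤ 320 → not valid
(71,246,334): 71+246 ≤ 334 → not valid
(40,163,181): 40+163 > 181 → valid
(381,411,715): 381+411 > 715 → valid
4 of the 8 triples form a triangle.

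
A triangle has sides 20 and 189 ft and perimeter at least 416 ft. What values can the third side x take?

Triangle inequality alone gives 169 < x < 209.
The perimeter condition gives x ≥ 416 − 20 − 189 = 207.
Intersecting the two: 207 ≤ x < 209.

207 ≤ x < 209 ft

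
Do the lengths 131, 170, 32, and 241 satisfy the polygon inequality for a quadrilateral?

Yes

A quadrilateral exists iff every side is shorter than the sum of the others — equivalently, the longest side is less than the sum of the rest.
Longest side 241 < 333 (sum of the remaining 3), so yes.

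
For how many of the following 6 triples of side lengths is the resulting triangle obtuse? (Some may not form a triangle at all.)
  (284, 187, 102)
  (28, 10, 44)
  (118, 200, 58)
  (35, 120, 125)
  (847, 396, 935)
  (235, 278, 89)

2

(284,187,102): 102²+187² = 45373 < 80656 = 284² → obtuse
(28,10,44): 10+28 ≤ 44, not a triangle
(118,200,58): 58+118 ≤ 200, not a triangle
(35,120,125): 35²+120² = 15625 = 125² → right
(847,396,935): 396²+847² = 874225 = 935² → right
(235,278,89): 89²+235² = 63146 < 77284 = 278² → obtuse
2 of the 6 are obtuse.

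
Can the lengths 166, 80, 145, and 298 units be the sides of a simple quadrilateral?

A quadrilateral exists iff every side is shorter than the sum of the others — equivalently, the longest side is less than the sum of the rest.
Longest side 298 < 391 (sum of the remaining 3), so yes.

Yes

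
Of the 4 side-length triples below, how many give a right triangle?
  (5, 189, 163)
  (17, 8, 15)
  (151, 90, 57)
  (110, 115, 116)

(5,189,163): 5+163 ≤ 189, not a triangle
(17,8,15): 8²+15² = 289 = 17² → right
(151,90,57): 57+90 ≤ 151, not a triangle
(110,115,116): 110²+115² = 25325 > 13456 = 116² → acute
1 of the 4 is right.

1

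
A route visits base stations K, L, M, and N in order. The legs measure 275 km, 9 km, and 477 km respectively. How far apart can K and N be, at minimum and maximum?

The maximum is all hops collinear in one direction: 275 + 9 + 477 = 761.
The longest hop is 477; the others sum to 284. Folding the others back against it leaves at least 477 − 284 = 193.

193 ≤ KN ≤ 761 km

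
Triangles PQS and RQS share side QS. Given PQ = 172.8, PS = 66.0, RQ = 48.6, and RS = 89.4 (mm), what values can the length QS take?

106.8 < QS < 138.0

From triangle PQS: |172.8 − 66.0| < QS < 172.8 + 66.0, i.e. 106.8 < QS < 238.8.
From triangle RQS: 40.8 < QS < 138.0.
Both must hold, so QS lies in the intersection.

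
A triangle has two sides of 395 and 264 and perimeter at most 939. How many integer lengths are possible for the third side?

Triangle inequality: 131 < x < 659. Perimeter ≤ 939 gives x ≤ 939 − 395 − 264 = 280.
So 131 < x ≤ 280; integers 132 through 280: 149 values.

149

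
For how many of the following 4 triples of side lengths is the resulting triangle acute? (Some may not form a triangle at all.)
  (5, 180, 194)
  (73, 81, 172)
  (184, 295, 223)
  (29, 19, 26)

1

(5,180,194): 5+180 ≤ 194, not a triangle
(73,81,172): 73+81 ≤ 172, not a triangle
(184,295,223): 184²+223² = 83585 < 87025 = 295² → obtuse
(29,19,26): 19²+26² = 1037 > 841 = 29² → acute
1 of the 4 is acute.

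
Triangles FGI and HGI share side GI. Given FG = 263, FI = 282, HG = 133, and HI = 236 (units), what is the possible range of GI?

From triangle FGI: |263 − 282| < GI < 263 + 282, i.e. 19 < GI < 545.
From triangle HGI: 103 < GI < 369.
Both must hold, so GI lies in the intersection.

103 < GI < 369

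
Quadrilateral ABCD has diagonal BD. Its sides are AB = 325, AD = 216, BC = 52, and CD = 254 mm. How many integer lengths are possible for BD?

103

From triangle ABD: 109 < BD < 541.
From triangle CBD: 202 < BD < 306.
Intersection: 202 < BD < 306, so integers 203 through 305: 103 values.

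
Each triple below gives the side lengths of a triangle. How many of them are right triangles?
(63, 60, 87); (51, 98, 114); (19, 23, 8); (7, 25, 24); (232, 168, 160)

3

(63,60,87): 60²+63² = 7569 = 87² → right
(51,98,114): 51²+98² = 12205 < 12996 = 114² → obtuse
(19,23,8): 8²+19² = 425 < 529 = 23² → obtuse
(7,25,24): 7²+24² = 625 = 25² → right
(232,168,160): 160²+168² = 53824 = 232² → right
3 of the 5 are right.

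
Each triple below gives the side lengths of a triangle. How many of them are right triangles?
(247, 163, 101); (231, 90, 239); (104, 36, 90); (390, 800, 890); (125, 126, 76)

1

(247,163,101): 101²+163² = 36770 < 61009 = 247² → obtuse
(231,90,239): 90²+231² = 61461 > 57121 = 239² → acute
(104,36,90): 36²+90² = 9396 < 10816 = 104² → obtuse
(390,800,890): 390²+800² = 792100 = 890² → right
(125,126,76): 76²+125² = 21401 > 15876 = 126² → acute
1 of the 5 is right.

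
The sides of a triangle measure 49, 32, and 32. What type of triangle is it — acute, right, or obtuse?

obtuse

Compare the square of the longest side to the sum of squares of the other two: 32² + 32² = 2048 < 2401 = 49².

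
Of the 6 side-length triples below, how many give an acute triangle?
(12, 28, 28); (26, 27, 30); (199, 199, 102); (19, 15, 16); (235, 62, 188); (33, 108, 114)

4

(12,28,28): 12²+28² = 928 > 784 = 28² → acute
(26,27,30): 26²+27² = 1405 > 900 = 30² → acute
(199,199,102): 102²+199² = 50005 > 39601 = 199² → acute
(19,15,16): 15²+16² = 481 > 361 = 19² → acute
(235,62,188): 62²+188² = 39188 < 55225 = 235² → obtuse
(33,108,114): 33²+108² = 12753 < 12996 = 114² → obtuse
4 of the 6 are acute.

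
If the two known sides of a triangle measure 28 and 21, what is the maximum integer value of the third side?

The third side must be strictly less than 28 + 21 = 49.
The largest integer below 49 is 48.

48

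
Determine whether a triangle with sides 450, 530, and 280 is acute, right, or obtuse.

right

Compare the square of the longest side to the sum of squares of the other two: 280² + 450² = 280900 = 530².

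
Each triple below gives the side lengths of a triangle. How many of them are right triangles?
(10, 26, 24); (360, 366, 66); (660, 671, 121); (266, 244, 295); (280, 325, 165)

4

(10,26,24): 10²+24² = 676 = 26² → right
(360,366,66): 66²+360² = 133956 = 366² → right
(660,671,121): 121²+660² = 450241 = 671² → right
(266,244,295): 244²+266² = 130292 > 87025 = 295² → acute
(280,325,165): 165²+280² = 105625 = 325² → right
4 of the 5 are right.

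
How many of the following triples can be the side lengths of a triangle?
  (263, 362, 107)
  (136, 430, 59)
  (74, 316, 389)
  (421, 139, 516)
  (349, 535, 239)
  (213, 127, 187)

5

(107,263,362): 107+263 > 362 → valid
(59,136,430): 59+136 ≤ 430 → not valid
(74,316,389): 74+316 > 389 → valid
(139,421,516): 139+421 > 516 → valid
(239,349,535): 239+349 > 535 → valid
(127,187,213): 127+187 > 213 → valid
5 of the 6 triples form a triangle.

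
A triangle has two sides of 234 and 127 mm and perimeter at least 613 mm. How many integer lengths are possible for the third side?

109

Triangle inequality: 107 < x < 361. Perimeter ≥ 613 gives x ≥ 613 − 234 − 127 = 252.
So 252 ≤ x < 361; integers 252 through 360: 109 values.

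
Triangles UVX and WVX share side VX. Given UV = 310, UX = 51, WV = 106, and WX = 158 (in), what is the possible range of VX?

From triangle UVX: |310 − 51| < VX < 310 + 51, i.e. 259 < VX < 361.
From triangle WVX: 52 < VX < 264.
Both must hold, so VX lies in the intersection.

259 < VX < 264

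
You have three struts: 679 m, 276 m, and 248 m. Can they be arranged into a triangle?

No

The longest side is 679, but the other two sum to only 524.
524 < 679, so the triangle inequality fails.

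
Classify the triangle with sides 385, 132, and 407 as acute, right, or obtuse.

Compare the square of the longest side to the sum of squares of the other two: 132² + 385² = 165649 = 407².

right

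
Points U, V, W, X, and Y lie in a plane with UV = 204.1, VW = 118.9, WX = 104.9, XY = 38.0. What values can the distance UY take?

The maximum is all hops collinear in one direction: 204.1 + 118.9 + 104.9 + 38.0 = 465.9.
The longest hop is 204.1; the others sum to 261.8. Since 204.1 ≤ 261.8, the path can fold back on itself completely, so the minimum distance is 0.

0 ≤ UY ≤ 465.9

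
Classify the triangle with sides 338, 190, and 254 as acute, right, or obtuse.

Compare the square of the longest side to the sum of squares of the other two: 190² + 254² = 100616 < 114244 = 338².

obtuse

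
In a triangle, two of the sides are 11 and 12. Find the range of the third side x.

1 < x < 23

By the triangle inequality, x must be less than 11 + 12 = 23 and greater than |11 − 12| = 1.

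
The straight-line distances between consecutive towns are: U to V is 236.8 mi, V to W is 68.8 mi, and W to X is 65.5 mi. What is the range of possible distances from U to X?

102.5 ≤ UX ≤ 371.1 mi

The maximum is all hops collinear in one direction: 236.8 + 68.8 + 65.5 = 371.1.
The longest hop is 236.8; the others sum to 134.3. Folding the others back against it leaves at least 236.8 − 134.3 = 102.5.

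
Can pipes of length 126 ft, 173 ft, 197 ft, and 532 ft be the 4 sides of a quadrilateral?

No

For a quadrilateral, each side must be shorter than the sum of the others.
Here the longest side is 532, but the remaining 3 sides sum to only 496.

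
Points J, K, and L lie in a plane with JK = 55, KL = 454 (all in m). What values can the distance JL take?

399 ≤ JL ≤ 509 m

By the triangle inequality, |55 − 454| ≤ JL ≤ 55 + 454.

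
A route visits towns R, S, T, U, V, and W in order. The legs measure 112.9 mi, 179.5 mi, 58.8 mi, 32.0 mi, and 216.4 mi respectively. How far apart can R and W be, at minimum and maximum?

0 ≤ RW ≤ 599.6 mi

The maximum is all hops collinear in one direction: 112.9 + 179.5 + 58.8 + 32.0 + 216.4 = 599.6.
The longest hop is 216.4; the others sum to 383.2. Since 216.4 ≤ 383.2, the path can fold back on itself completely, so the minimum distance is 0.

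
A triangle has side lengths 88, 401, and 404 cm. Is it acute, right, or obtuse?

acute

Compare the square of the longest side to the sum of squares of the other two: 88² + 401² = 168545 > 163216 = 404².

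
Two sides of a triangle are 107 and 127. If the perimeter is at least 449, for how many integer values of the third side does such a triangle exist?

Triangle inequality: 20 < x < 234. Perimeter ≥ 449 gives x ≥ 449 − 107 − 127 = 215.
So 215 ≤ x < 234; integers 215 through 233: 19 values.

19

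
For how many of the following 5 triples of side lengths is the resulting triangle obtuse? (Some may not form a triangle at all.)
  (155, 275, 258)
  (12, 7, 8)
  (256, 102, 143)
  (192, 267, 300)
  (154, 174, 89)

1

(155,275,258): 155²+258² = 90589 > 75625 = 275² → acute
(12,7,8): 7²+8² = 113 < 144 = 12² → obtuse
(256,102,143): 102+143 ≤ 256, not a triangle
(192,267,300): 192²+267² = 108153 > 90000 = 300² → acute
(154,174,89): 89²+154² = 31637 > 30276 = 174² → acute
1 of the 5 is obtuse.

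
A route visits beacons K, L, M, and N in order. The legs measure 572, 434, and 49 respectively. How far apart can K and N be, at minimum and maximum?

The maximum is all hops collinear in one direction: 572 + 434 + 49 = 1055.
The longest hop is 572; the others sum to 483. Folding the others back against it leaves at least 572 − 483 = 89.

89 ≤ KN ≤ 1055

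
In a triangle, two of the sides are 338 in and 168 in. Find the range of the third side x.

170 < x < 506

By the triangle inequality, x must be less than 338 + 168 = 506 and greater than |338 − 168| = 170.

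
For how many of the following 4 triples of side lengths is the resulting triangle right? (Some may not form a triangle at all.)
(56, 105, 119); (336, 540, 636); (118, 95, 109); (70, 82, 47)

(56,105,119): 56²+105² = 14161 = 119² → right
(336,540,636): 336²+540² = 404496 = 636² → right
(118,95,109): 95²+109² = 20906 > 13924 = 118² → acute
(70,82,47): 47²+70² = 7109 > 6724 = 82² → acute
2 of the 4 are right.

2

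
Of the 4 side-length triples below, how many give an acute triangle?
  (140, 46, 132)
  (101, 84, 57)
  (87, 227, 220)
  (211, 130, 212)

(140,46,132): 46²+132² = 19540 < 19600 = 140² → obtuse
(101,84,57): 57²+84² = 10305 > 10201 = 101² → acute
(87,227,220): 87²+220² = 55969 > 51529 = 227² → acute
(211,130,212): 130²+211² = 61421 > 44944 = 212² → acute
3 of the 4 are acute.

3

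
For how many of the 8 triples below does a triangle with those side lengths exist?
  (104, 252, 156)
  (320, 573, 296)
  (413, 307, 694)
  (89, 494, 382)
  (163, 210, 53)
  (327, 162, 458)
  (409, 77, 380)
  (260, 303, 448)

(104,156,252): 104+156 > 252 → valid
(296,320,573): 296+320 > 573 → valid
(307,413,694): 307+413 > 694 → valid
(89,382,494): 89+382 ≤ 494 → not valid
(53,163,210): 53+163 > 210 → valid
(162,327,458): 162+327 > 458 → valid
(77,380,409): 77+380 > 409 → valid
(260,303,448): 260+303 > 448 → valid
7 of the 8 triples form a triangle.

7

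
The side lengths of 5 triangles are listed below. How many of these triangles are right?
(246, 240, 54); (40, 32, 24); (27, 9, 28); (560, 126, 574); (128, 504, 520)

4

(246,240,54): 54²+240² = 60516 = 246² → right
(40,32,24): 24²+32² = 1600 = 40² → right
(27,9,28): 9²+27² = 810 > 784 = 28² → acute
(560,126,574): 126²+560² = 329476 = 574² → right
(128,504,520): 128²+504² = 270400 = 520² → right
4 of the 5 are right.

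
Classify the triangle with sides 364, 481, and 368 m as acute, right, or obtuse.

Compare the square of the longest side to the sum of squares of the other two: 364² + 368² = 267920 > 231361 = 481².

acute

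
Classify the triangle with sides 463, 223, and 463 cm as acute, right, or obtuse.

acute

Compare the square of the longest side to the sum of squares of the other two: 223² + 463² = 264098 > 214369 = 463².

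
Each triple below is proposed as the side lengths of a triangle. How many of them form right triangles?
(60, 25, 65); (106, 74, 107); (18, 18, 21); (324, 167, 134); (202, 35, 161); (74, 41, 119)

(60,25,65): 25²+60² = 4225 = 65² → right
(106,74,107): 74²+106² = 16712 > 11449 = 107² → acute
(18,18,21): 18²+18² = 648 > 441 = 21² → acute
(324,167,134): 134+167 ≤ 324, not a triangle
(202,35,161): 35+161 ≤ 202, not a triangle
(74,41,119): 41+74 ≤ 119, not a triangle
1 of the 6 is right.

1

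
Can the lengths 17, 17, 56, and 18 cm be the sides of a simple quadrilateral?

No

For a quadrilateral, each side must be shorter than the sum of the others.
Here the longest side is 56, but the remaining 3 sides sum to only 52.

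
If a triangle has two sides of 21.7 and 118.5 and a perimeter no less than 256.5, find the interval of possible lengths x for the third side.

Triangle inequality alone gives 96.8 < x < 140.2.
The perimeter condition gives x ≥ 256.5 − 21.7 − 118.5 = 116.3.
Intersecting the two: 116.3 ≤ x < 140.2.

116.3 ≤ x < 140.2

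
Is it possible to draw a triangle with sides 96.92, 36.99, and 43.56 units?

The longest side is 96.92, but the other two sum to only 80.55.
80.55 < 96.92, so the triangle inequality fails.

No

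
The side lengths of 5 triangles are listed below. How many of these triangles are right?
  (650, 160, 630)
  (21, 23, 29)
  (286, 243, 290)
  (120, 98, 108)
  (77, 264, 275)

(650,160,630): 160²+630² = 422500 = 650² → right
(21,23,29): 21²+23² = 970 > 841 = 29² → acute
(286,243,290): 243²+286² = 140845 > 84100 = 290² → acute
(120,98,108): 98²+108² = 21268 > 14400 = 120² → acute
(77,264,275): 77²+264² = 75625 = 275² → right
2 of the 5 are right.

2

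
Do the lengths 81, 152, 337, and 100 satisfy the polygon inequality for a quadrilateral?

No

For a quadrilateral, each side must be shorter than the sum of the others.
Here the longest side is 337, but the remaining 3 sides sum to only 333.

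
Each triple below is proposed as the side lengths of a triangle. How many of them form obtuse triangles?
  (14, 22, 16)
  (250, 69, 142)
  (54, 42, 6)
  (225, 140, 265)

1

(14,22,16): 14²+16² = 452 < 484 = 22² → obtuse
(250,69,142): 69+142 ≤ 250, not a triangle
(54,42,6): 6+42 ≤ 54, not a triangle
(225,140,265): 140²+225² = 70225 = 265² → right
1 of the 4 is obtuse.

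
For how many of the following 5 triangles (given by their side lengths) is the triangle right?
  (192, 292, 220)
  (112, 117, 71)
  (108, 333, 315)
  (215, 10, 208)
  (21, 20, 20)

(192,292,220): 192²+220² = 85264 = 292² → right
(112,117,71): 71²+112² = 17585 > 13689 = 117² → acute
(108,333,315): 108²+315² = 110889 = 333² → right
(215,10,208): 10²+208² = 43364 < 46225 = 215² → obtuse
(21,20,20): 20²+20² = 800 > 441 = 21² → acute
2 of the 5 are right.

2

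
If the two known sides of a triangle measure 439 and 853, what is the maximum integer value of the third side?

The third side must be strictly less than 439 + 853 = 1292.
The largest integer below 1292 is 1291.

1291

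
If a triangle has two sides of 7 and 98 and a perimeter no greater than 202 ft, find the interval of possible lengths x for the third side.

Triangle inequality alone gives 91 < x < 105.
The perimeter condition gives x ≤ 202 − 7 − 98 = 97.
Intersecting the two: 91 < x ≤ 97.

91 < x ≤ 97 ft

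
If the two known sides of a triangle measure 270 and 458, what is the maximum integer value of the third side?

The third side must be strictly less than 270 + 458 = 728.
The largest integer below 728 is 727.

727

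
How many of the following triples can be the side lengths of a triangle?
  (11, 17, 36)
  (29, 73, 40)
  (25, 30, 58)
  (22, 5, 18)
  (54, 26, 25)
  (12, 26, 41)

(11,17,36): 11+17 ≤ 36 → not valid
(29,40,73): 29+40 ≤ 73 → not valid
(25,30,58): 25+30 ≤ 58 → not valid
(5,18,22): 5+18 > 22 → valid
(25,26,54): 25+26 ≤ 54 → not valid
(12,26,41): 12+26 ≤ 41 → not valid
1 of the 6 triples forms a triangle.

1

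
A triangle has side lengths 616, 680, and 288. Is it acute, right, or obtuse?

Compare the square of the longest side to the sum of squares of the other two: 288² + 616² = 462400 = 680².

right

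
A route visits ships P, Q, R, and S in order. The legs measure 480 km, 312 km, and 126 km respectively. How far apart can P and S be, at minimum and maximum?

The maximum is all hops collinear in one direction: 480 + 312 + 126 = 918.
The longest hop is 480; the others sum to 438. Folding the others back against it leaves at least 480 − 438 = 42.

42 ≤ PS ≤ 918 km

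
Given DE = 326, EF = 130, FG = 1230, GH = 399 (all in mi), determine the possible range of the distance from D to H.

The maximum is all hops collinear in one direction: 326 + 130 + 1230 + 399 = 2085.
The longest hop is 1230; the others sum to 855. Folding the others back against it leaves at least 1230 − 855 = 375.

375 ≤ DH ≤ 2085 mi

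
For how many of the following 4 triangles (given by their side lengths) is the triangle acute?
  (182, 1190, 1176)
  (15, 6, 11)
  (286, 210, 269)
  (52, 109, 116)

(182,1190,1176): 182²+1176² = 1416100 = 1190² → right
(15,6,11): 6²+11² = 157 < 225 = 15² → obtuse
(286,210,269): 210²+269² = 116461 > 81796 = 286² → acute
(52,109,116): 52²+109² = 14585 > 13456 = 116² → acute
2 of the 4 are acute.

2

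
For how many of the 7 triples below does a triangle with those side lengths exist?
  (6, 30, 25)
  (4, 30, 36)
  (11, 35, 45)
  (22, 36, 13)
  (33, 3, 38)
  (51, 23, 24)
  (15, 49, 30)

(6,25,30): 6+25 > 30 → valid
(4,30,36): 4+30 ≤ 36 → not valid
(11,35,45): 11+35 > 45 → valid
(13,22,36): 13+22 ≤ 36 → not valid
(3,33,38): 3+33 ≤ 38 → not valid
(23,24,51): 23+24 ≤ 51 → not valid
(15,30,49): 15+30 ≤ 49 → not valid
2 of the 7 triples form a triangle.

2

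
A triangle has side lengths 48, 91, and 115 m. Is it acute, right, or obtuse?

Compare the square of the longest side to the sum of squares of the other two: 48² + 91² = 10585 < 13225 = 115².

obtuse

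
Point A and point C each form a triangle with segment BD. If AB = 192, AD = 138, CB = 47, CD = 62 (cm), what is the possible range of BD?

54 < BD < 109

From triangle ABD: |192 − 138| < BD < 192 + 138, i.e. 54 < BD < 330.
From triangle CBD: 15 < BD < 109.
Both must hold, so BD lies in the intersection.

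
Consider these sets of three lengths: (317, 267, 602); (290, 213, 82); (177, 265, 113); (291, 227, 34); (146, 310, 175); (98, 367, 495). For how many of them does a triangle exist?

(267,317,602): 267+317 ≤ 602 → not valid
(82,213,290): 82+213 > 290 → valid
(113,177,265): 113+177 > 265 → valid
(34,227,291): 34+227 ≤ 291 → not valid
(146,175,310): 146+175 > 310 → valid
(98,367,495): 98+367 ≤ 495 → not valid
3 of the 6 triples form a triangle.

3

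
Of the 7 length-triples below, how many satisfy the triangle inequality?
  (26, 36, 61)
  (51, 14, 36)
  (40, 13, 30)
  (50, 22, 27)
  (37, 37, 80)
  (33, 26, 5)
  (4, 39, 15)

(26,36,61): 26+36 > 61 → valid
(14,36,51): 14+36 ≤ 51 → not valid
(13,30,40): 13+30 > 40 → valid
(22,27,50): 22+27 ≤ 50 → not valid
(37,37,80): 37+37 ≤ 80 → not valid
(5,26,33): 5+26 ≤ 33 → not valid
(4,15,39): 4+15 ≤ 39 → not valid
2 of the 7 triples form a triangle.

2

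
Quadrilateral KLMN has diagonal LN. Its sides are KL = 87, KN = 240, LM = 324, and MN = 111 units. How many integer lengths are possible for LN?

From triangle KLN: 153 < LN < 327.
From triangle MLN: 213 < LN < 435.
Intersection: 213 < LN < 327, so integers 214 through 326: 113 values.

113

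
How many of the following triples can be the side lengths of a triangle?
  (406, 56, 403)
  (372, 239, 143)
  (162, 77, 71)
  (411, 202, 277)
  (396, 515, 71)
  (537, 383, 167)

(56,403,406): 56+403 > 406 → valid
(143,239,372): 143+239 > 372 → valid
(71,77,162): 71+77 ≤ 162 → not valid
(202,277,411): 202+277 > 411 → valid
(71,396,515): 71+396 ≤ 515 → not valid
(167,383,537): 167+383 > 537 → valid
4 of the 6 triples form a triangle.

4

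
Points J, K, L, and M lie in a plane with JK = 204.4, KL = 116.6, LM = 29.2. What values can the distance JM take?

The maximum is all hops collinear in one direction: 204.4 + 116.6 + 29.2 = 350.2.
The longest hop is 204.4; the others sum to 145.8. Folding the others back against it leaves at least 204.4 − 145.8 = 58.6.

58.6 ≤ JM ≤ 350.2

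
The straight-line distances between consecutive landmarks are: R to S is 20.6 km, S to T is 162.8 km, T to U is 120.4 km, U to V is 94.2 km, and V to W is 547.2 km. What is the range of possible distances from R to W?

149.2 ≤ RW ≤ 945.2 km

The maximum is all hops collinear in one direction: 20.6 + 162.8 + 120.4 + 94.2 + 547.2 = 945.2.
The longest hop is 547.2; the others sum to 398.0. Folding the others back against it leaves at least 547.2 − 398.0 = 149.2.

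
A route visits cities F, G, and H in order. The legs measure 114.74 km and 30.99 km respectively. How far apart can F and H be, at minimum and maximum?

83.75 ≤ FH ≤ 145.73 km

By the triangle inequality, |114.74 − 30.99| ≤ FH ≤ 114.74 + 30.99.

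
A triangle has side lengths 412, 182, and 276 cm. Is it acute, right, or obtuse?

obtuse

Compare the square of the longest side to the sum of squares of the other two: 182² + 276² = 109300 < 169744 = 412².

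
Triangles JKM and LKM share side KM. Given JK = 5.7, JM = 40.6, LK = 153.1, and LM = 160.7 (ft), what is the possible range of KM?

34.9 < KM < 46.3

From triangle JKM: |5.7 − 40.6| < KM < 5.7 + 40.6, i.e. 34.9 < KM < 46.3.
From triangle LKM: 7.6 < KM < 313.8.
Both must hold, so KM lies in the intersection.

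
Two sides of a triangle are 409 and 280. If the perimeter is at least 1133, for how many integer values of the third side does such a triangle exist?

Triangle inequality: 129 < x < 689. Perimeter ≥ 1133 gives x ≥ 1133 − 409 − 280 = 444.
So 444 ≤ x < 689; integers 444 through 688: 245 values.

245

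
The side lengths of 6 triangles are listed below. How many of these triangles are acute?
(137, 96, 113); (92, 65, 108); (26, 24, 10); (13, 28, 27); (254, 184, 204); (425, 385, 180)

4

(137,96,113): 96²+113² = 21985 > 18769 = 137² → acute
(92,65,108): 65²+92² = 12689 > 11664 = 108² → acute
(26,24,10): 10²+24² = 676 = 26² → right
(13,28,27): 13²+27² = 898 > 784 = 28² → acute
(254,184,204): 184²+204² = 75472 > 64516 = 254² → acute
(425,385,180): 180²+385² = 180625 = 425² → right
4 of the 6 are acute.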